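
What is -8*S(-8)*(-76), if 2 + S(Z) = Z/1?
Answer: -6080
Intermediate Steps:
S(Z) = -2 + Z (S(Z) = -2 + Z/1 = -2 + Z*1 = -2 + Z)
-8*S(-8)*(-76) = -8*(-2 - 8)*(-76) = -8*(-10)*(-76) = 80*(-76) = -6080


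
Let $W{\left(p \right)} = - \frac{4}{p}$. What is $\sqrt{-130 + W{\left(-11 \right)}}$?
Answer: $\frac{i \sqrt{15686}}{11} \approx 11.386 i$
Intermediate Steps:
$\sqrt{-130 + W{\left(-11 \right)}} = \sqrt{-130 - \frac{4}{-11}} = \sqrt{-130 - - \frac{4}{11}} = \sqrt{-130 + \frac{4}{11}} = \sqrt{- \frac{1426}{11}} = \frac{i \sqrt{15686}}{11}$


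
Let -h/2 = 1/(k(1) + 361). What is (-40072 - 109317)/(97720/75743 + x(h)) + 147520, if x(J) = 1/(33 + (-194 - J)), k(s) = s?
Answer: 88325662557060/2833851317 ≈ 31168.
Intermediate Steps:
h = -1/181 (h = -2/(1 + 361) = -2/362 = -2*1/362 = -1/181 ≈ -0.0055249)
x(J) = 1/(-161 - J)
(-40072 - 109317)/(97720/75743 + x(h)) + 147520 = (-40072 - 109317)/(97720/75743 - 1/(161 - 1/181)) + 147520 = -149389/(97720*(1/75743) - 1/29140/181) + 147520 = -149389/(97720/75743 - 1*181/29140) + 147520 = -149389/(97720/75743 - 181/29140) + 147520 = -149389/2833851317/2207151020 + 147520 = -149389*2207151020/2833851317 + 147520 = -329724083726780/2833851317 + 147520 = 88325662557060/2833851317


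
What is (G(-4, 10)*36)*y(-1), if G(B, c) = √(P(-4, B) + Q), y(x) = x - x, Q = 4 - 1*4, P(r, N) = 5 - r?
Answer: 0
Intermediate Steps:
Q = 0 (Q = 4 - 4 = 0)
y(x) = 0
G(B, c) = 3 (G(B, c) = √((5 - 1*(-4)) + 0) = √((5 + 4) + 0) = √(9 + 0) = √9 = 3)
(G(-4, 10)*36)*y(-1) = (3*36)*0 = 108*0 = 0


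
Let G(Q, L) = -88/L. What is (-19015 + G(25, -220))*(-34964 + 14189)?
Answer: 395028315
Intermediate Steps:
(-19015 + G(25, -220))*(-34964 + 14189) = (-19015 - 88/(-220))*(-34964 + 14189) = (-19015 - 88*(-1/220))*(-20775) = (-19015 + ⅖)*(-20775) = -95073/5*(-20775) = 395028315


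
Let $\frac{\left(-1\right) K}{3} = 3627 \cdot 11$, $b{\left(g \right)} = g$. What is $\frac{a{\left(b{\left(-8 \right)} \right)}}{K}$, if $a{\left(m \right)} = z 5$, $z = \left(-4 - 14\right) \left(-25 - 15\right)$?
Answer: $- \frac{400}{13299} \approx -0.030077$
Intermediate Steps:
$z = 720$ ($z = \left(-18\right) \left(-40\right) = 720$)
$a{\left(m \right)} = 3600$ ($a{\left(m \right)} = 720 \cdot 5 = 3600$)
$K = -119691$ ($K = - 3 \cdot 3627 \cdot 11 = \left(-3\right) 39897 = -119691$)
$\frac{a{\left(b{\left(-8 \right)} \right)}}{K} = \frac{3600}{-119691} = 3600 \left(- \frac{1}{119691}\right) = - \frac{400}{13299}$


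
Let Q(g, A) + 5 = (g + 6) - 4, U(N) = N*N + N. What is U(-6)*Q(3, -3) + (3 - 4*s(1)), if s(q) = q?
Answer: -1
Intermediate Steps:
U(N) = N + N² (U(N) = N² + N = N + N²)
Q(g, A) = -3 + g (Q(g, A) = -5 + ((g + 6) - 4) = -5 + ((6 + g) - 4) = -5 + (2 + g) = -3 + g)
U(-6)*Q(3, -3) + (3 - 4*s(1)) = (-6*(1 - 6))*(-3 + 3) + (3 - 4*1) = -6*(-5)*0 + (3 - 4) = 30*0 - 1 = 0 - 1 = -1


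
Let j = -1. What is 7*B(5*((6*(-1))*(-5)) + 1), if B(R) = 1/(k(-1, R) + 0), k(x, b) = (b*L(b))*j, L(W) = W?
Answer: -7/22801 ≈ -0.00030700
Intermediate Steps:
k(x, b) = -b² (k(x, b) = (b*b)*(-1) = b²*(-1) = -b²)
B(R) = -1/R² (B(R) = 1/(-R² + 0) = 1/(-R²) = -1/R²)
7*B(5*((6*(-1))*(-5)) + 1) = 7*(-1/(5*((6*(-1))*(-5)) + 1)²) = 7*(-1/(5*(-6*(-5)) + 1)²) = 7*(-1/(5*30 + 1)²) = 7*(-1/(150 + 1)²) = 7*(-1/151²) = 7*(-1*1/22801) = 7*(-1/22801) = -7/22801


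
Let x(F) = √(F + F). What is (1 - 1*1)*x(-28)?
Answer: 0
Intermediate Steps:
x(F) = √2*√F (x(F) = √(2*F) = √2*√F)
(1 - 1*1)*x(-28) = (1 - 1*1)*(√2*√(-28)) = (1 - 1)*(√2*(2*I*√7)) = 0*(2*I*√14) = 0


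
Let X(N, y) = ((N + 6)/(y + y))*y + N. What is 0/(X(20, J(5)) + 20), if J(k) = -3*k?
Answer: 0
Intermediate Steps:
X(N, y) = 3 + 3*N/2 (X(N, y) = ((6 + N)/((2*y)))*y + N = ((6 + N)*(1/(2*y)))*y + N = ((6 + N)/(2*y))*y + N = (3 + N/2) + N = 3 + 3*N/2)
0/(X(20, J(5)) + 20) = 0/((3 + (3/2)*20) + 20) = 0/((3 + 30) + 20) = 0/(33 + 20) = 0/53 = (1/53)*0 = 0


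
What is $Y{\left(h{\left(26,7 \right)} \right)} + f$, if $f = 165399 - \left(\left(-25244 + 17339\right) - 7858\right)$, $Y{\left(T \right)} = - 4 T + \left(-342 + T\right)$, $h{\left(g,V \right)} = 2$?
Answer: $180814$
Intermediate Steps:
$Y{\left(T \right)} = -342 - 3 T$
$f = 181162$ ($f = 165399 - \left(-7905 - 7858\right) = 165399 - -15763 = 165399 + 15763 = 181162$)
$Y{\left(h{\left(26,7 \right)} \right)} + f = \left(-342 - 6\right) + 181162 = -348 + 181162 = 180814$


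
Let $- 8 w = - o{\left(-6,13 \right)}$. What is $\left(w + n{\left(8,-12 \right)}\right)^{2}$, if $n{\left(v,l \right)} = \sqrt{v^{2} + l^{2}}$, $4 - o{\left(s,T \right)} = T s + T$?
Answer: $\frac{18073}{64} + 69 \sqrt{13} \approx 531.17$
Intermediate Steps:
$o{\left(s,T \right)} = 4 - T - T s$ ($o{\left(s,T \right)} = 4 - \left(T s + T\right) = 4 - \left(T + T s\right) = 4 - T - T s$)
$n{\left(v,l \right)} = \sqrt{l^{2} + v^{2}}$
$w = \frac{69}{8}$ ($w = - \frac{\left(-1\right) \left(4 - 13 - 13 \left(-6\right)\right)}{8} = - \frac{\left(-1\right) \left(4 - 13 + 78\right)}{8} = - \frac{\left(-1\right) 69}{8} = \left(- \frac{1}{8}\right) \left(-69\right) = \frac{69}{8} \approx 8.625$)
$\left(w + n{\left(8,-12 \right)}\right)^{2} = \left(\frac{69}{8} + \sqrt{\left(-12\right)^{2} + 8^{2}}\right)^{2} = \left(\frac{69}{8} + \sqrt{144 + 64}\right)^{2} = \left(\frac{69}{8} + \sqrt{208}\right)^{2} = \left(\frac{69}{8} + 4 \sqrt{13}\right)^{2}$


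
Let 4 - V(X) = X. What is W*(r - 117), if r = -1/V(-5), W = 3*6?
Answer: -2108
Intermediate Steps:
W = 18
V(X) = 4 - X
r = -1/9 (r = -1/(4 - 1*(-5)) = -1/(4 + 5) = -1/9 ≈ -0.11111)
W*(r - 117) = 18*(-1/9 - 117) = 18*(-1054/9) = -2108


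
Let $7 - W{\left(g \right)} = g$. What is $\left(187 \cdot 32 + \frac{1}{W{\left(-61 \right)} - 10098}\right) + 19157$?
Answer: $\frac{252164229}{10030} \approx 25141.0$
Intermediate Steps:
$W{\left(g \right)} = 7 - g$
$\left(187 \cdot 32 + \frac{1}{W{\left(-61 \right)} - 10098}\right) + 19157 = \left(187 \cdot 32 + \frac{1}{\left(7 - -61\right) - 10098}\right) + 19157 = \left(5984 + \frac{1}{\left(7 + 61\right) - 10098}\right) + 19157 = \left(5984 + \frac{1}{68 - 10098}\right) + 19157 = \left(5984 + \frac{1}{-10030}\right) + 19157 = \left(5984 - \frac{1}{10030}\right) + 19157 = \frac{60019519}{10030} + 19157 = \frac{252164229}{10030}$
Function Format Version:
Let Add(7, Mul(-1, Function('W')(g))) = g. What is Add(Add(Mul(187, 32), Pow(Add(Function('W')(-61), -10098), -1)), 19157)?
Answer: Rational(252164229, 10030) ≈ 25141.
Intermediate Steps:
Function('W')(g) = Add(7, Mul(-1, g))
Add(Add(Mul(187, 32), Pow(Add(Function('W')(-61), -10098), -1)), 19157) = Add(Add(Mul(187, 32), Pow(Add(Add(7, Mul(-1, -61)), -10098), -1)), 19157) = Add(Add(5984, Pow(Add(Add(7, 61), -10098), -1)), 19157) = Add(Add(5984, Pow(Add(68, -10098), -1)), 19157) = Add(Add(5984, Pow(-10030, -1)), 19157) = Add(Add(5984, Rational(-1, 10030)), 19157) = Add(Rational(60019519, 10030), 19157) = Rational(252164229, 10030)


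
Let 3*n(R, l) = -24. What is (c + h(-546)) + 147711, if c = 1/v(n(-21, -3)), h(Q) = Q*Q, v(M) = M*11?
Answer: 39232775/88 ≈ 4.4583e+5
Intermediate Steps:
n(R, l) = -8 (n(R, l) = (⅓)*(-24) = -8)
v(M) = 11*M
h(Q) = Q²
c = -1/88 (c = 1/(11*(-8)) = 1/(-88) = -1/88 ≈ -0.011364)
(c + h(-546)) + 147711 = (-1/88 + (-546)²) + 147711 = (-1/88 + 298116) + 147711 = 26234207/88 + 147711 = 39232775/88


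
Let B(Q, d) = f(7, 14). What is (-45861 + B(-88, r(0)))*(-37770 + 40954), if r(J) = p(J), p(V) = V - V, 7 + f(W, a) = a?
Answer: -145999136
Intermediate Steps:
f(W, a) = -7 + a
p(V) = 0
r(J) = 0
B(Q, d) = 7 (B(Q, d) = -7 + 14 = 7)
(-45861 + B(-88, r(0)))*(-37770 + 40954) = (-45861 + 7)*(-37770 + 40954) = -45854*3184 = -145999136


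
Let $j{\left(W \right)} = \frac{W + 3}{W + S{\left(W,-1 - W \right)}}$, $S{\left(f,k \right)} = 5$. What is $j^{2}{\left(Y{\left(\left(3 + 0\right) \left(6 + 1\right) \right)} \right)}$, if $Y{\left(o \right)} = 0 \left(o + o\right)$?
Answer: $\frac{9}{25} \approx 0.36$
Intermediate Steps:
$Y{\left(o \right)} = 0$ ($Y{\left(o \right)} = 0 \cdot 2 o = 0$)
$j{\left(W \right)} = \frac{3 + W}{5 + W}$ ($j{\left(W \right)} = \frac{W + 3}{W + 5} = \frac{3 + W}{5 + W}$)
$j^{2}{\left(Y{\left(\left(3 + 0\right) \left(6 + 1\right) \right)} \right)} = \left(\frac{3 + 0}{5 + 0}\right)^{2} = \left(\frac{1}{5} \cdot 3\right)^{2} = \left(\frac{3}{5}\right)^{2} = \frac{9}{25}$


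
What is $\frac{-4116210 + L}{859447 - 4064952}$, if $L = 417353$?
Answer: $\frac{3698857}{3205505} \approx 1.1539$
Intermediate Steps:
$\frac{-4116210 + L}{859447 - 4064952} = \frac{-4116210 + 417353}{859447 - 4064952} = - \frac{3698857}{-3205505} = \left(-3698857\right) \left(- \frac{1}{3205505}\right) = \frac{3698857}{3205505}$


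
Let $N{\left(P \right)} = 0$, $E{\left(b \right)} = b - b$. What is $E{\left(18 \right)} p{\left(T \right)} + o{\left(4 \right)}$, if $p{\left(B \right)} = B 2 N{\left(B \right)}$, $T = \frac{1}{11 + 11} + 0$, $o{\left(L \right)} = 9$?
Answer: $9$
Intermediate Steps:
$E{\left(b \right)} = 0$
$T = \frac{1}{22}$ ($T = \frac{1}{22} + 0 = \frac{1}{22} \approx 0.045455$)
$p{\left(B \right)} = 0$ ($p{\left(B \right)} = B 2 \cdot 0 = 2 B 0 = 0$)
$E{\left(18 \right)} p{\left(T \right)} + o{\left(4 \right)} = 0 \cdot 0 + 9 = 0 + 9 = 9$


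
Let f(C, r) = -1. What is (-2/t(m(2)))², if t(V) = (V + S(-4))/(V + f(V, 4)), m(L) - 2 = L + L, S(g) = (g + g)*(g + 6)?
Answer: 1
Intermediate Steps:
S(g) = 2*g*(6 + g) (S(g) = (2*g)*(6 + g) = 2*g*(6 + g))
m(L) = 2 + 2*L (m(L) = 2 + (L + L) = 2 + 2*L)
t(V) = (-16 + V)/(-1 + V) (t(V) = (V + 2*(-4)*(6 - 4))/(V - 1) = (V + 2*(-4)*2)/(-1 + V) = (V - 16)/(-1 + V) = (-16 + V)/(-1 + V))
(-2/t(m(2)))² = (-2*(-1 + (2 + 2*2))/(-16 + (2 + 2*2)))² = (-2*(-1 + (2 + 4))/(-16 + (2 + 4)))² = (-2*(-1 + 6)/(-16 + 6))² = (-2/(-10/5))² = (-2/((⅕)*(-10)))² = (-2/(-2))² = (-2*(-½))² = 1² = 1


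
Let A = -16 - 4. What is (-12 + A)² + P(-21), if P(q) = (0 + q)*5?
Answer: 919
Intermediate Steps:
A = -20
P(q) = 5*q (P(q) = q*5 = 5*q)
(-12 + A)² + P(-21) = (-12 - 20)² + 5*(-21) = (-32)² - 105 = 1024 - 105 = 919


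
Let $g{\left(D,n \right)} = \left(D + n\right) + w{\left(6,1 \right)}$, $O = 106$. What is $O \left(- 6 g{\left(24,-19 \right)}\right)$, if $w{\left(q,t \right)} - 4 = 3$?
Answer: $-7632$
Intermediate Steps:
$w{\left(q,t \right)} = 7$ ($w{\left(q,t \right)} = 4 + 3 = 7$)
$g{\left(D,n \right)} = 7 + D + n$ ($g{\left(D,n \right)} = \left(D + n\right) + 7 = 7 + D + n$)
$O \left(- 6 g{\left(24,-19 \right)}\right) = 106 \left(- 6 \left(7 + 24 - 19\right)\right) = 106 \left(\left(-6\right) 12\right) = 106 \left(-72\right) = -7632$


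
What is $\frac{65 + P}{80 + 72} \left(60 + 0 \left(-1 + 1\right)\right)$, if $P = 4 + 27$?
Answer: $\frac{720}{19} \approx 37.895$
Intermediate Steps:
$P = 31$
$\frac{65 + P}{80 + 72} \left(60 + 0 \left(-1 + 1\right)\right) = \frac{65 + 31}{80 + 72} \left(60 + 0 \left(-1 + 1\right)\right) = \frac{96}{152} \left(60 + 0 \cdot 0\right) = 96 \cdot \frac{1}{152} \left(60 + 0\right) = \frac{12}{19} \cdot 60 = \frac{720}{19}$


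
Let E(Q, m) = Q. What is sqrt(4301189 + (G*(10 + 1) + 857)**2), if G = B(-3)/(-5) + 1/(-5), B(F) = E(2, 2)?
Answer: 3*sqrt(13956581)/5 ≈ 2241.5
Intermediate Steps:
B(F) = 2
G = -3/5 (G = 2/(-5) + 1/(-5) = 2*(-1/5) + 1*(-1/5) = -2/5 - 1/5 = -3/5 ≈ -0.60000)
sqrt(4301189 + (G*(10 + 1) + 857)**2) = sqrt(4301189 + (-3*(10 + 1)/5 + 857)**2) = sqrt(4301189 + (-3/5*11 + 857)**2) = sqrt(4301189 + (-33/5 + 857)**2) = sqrt(4301189 + (4252/5)**2) = sqrt(4301189 + 18079504/25) = sqrt(125609229/25) = 3*sqrt(13956581)/5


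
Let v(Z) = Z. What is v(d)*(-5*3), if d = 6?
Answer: -90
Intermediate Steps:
v(d)*(-5*3) = 6*(-5*3) = 6*(-15) = -90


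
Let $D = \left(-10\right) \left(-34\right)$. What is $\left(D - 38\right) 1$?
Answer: $302$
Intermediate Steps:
$D = 340$
$\left(D - 38\right) 1 = \left(340 - 38\right) 1 = 302 \cdot 1 = 302$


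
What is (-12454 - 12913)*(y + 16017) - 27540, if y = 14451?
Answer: -772909296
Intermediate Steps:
(-12454 - 12913)*(y + 16017) - 27540 = (-12454 - 12913)*(14451 + 16017) - 27540 = -25367*30468 - 27540 = -772881756 - 27540 = -772909296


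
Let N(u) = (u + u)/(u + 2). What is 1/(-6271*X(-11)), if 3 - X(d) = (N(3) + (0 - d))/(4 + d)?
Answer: -35/1040986 ≈ -3.3622e-5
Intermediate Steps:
N(u) = 2*u/(2 + u) (N(u) = (2*u)/(2 + u) = 2*u/(2 + u))
X(d) = 3 - (6/5 - d)/(4 + d) (X(d) = 3 - (2*3/(2 + 3) + (0 - d))/(4 + d) = 3 - (2*3/5 - d)/(4 + d) = 3 - (2*3*(1/5) - d)/(4 + d) = 3 - (6/5 - d)/(4 + d))
1/(-6271*X(-11)) = 1/(-12542*(27 + 10*(-11))/(5*(4 - 11))) = 1/(-12542*(27 - 110)/(5*(-7))) = 1/(-12542*(-1)*(-83)/(5*7)) = 1/(-6271*166/35) = 1/(-1040986/35) = -35/1040986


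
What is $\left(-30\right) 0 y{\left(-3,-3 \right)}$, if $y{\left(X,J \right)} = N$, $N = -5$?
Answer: $0$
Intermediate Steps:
$y{\left(X,J \right)} = -5$
$\left(-30\right) 0 y{\left(-3,-3 \right)} = \left(-30\right) 0 \left(-5\right) = 0 \left(-5\right) = 0$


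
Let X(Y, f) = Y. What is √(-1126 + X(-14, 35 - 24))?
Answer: 2*I*√285 ≈ 33.764*I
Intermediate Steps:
√(-1126 + X(-14, 35 - 24)) = √(-1126 - 14) = √(-1140) = 2*I*√285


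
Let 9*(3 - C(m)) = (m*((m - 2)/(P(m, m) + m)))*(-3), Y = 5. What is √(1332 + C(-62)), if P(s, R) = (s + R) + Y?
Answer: 7*√7989159/543 ≈ 36.438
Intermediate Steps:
P(s, R) = 5 + R + s (P(s, R) = (s + R) + 5 = (R + s) + 5 = 5 + R + s)
C(m) = 3 + m*(-2 + m)/(3*(5 + 3*m)) (C(m) = 3 - m*((m - 2)/((5 + m + m) + m))*(-3)/9 = 3 - m*((-2 + m)/((5 + 2*m) + m))*(-3)/9 = 3 - m*((-2 + m)/(5 + 3*m))*(-3)/9 = 3 - m*(-2 + m)/(5 + 3*m)*(-3)/9 = 3 - (-1)*m*(-2 + m)/(3*(5 + 3*m)) = 3 + m*(-2 + m)/(3*(5 + 3*m)))
√(1332 + C(-62)) = √(1332 + (45 + (-62)² + 25*(-62))/(3*(5 + 3*(-62)))) = √(1332 + (45 + 3844 - 1550)/(3*(5 - 186))) = √(1332 + (⅓)*2339/(-181)) = √(1332 + (⅓)*(-1/181)*2339) = √(1332 - 2339/543) = √(720937/543) = 7*√7989159/543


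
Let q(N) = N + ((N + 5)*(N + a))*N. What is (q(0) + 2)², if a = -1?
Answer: 4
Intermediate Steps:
q(N) = N + N*(-1 + N)*(5 + N) (q(N) = N + ((N + 5)*(N - 1))*N = N + ((5 + N)*(-1 + N))*N = N + ((-1 + N)*(5 + N))*N = N + N*(-1 + N)*(5 + N))
(q(0) + 2)² = (0*(-4 + 0² + 4*0) + 2)² = (0*(-4 + 0 + 0) + 2)² = (0*(-4) + 2)² = (0 + 2)² = 2² = 4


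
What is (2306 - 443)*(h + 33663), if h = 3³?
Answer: 62764470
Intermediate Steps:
h = 27
(2306 - 443)*(h + 33663) = (2306 - 443)*(27 + 33663) = 1863*33690 = 62764470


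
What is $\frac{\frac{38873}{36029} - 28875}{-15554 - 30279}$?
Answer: $\frac{1040298502}{1651317157} \approx 0.62998$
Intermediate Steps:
$\frac{\frac{38873}{36029} - 28875}{-15554 - 30279} = \frac{38873 \cdot \frac{1}{36029} - 28875}{-45833} = \left(\frac{38873}{36029} - 28875\right) \left(- \frac{1}{45833}\right) = \left(- \frac{1040298502}{36029}\right) \left(- \frac{1}{45833}\right) = \frac{1040298502}{1651317157}$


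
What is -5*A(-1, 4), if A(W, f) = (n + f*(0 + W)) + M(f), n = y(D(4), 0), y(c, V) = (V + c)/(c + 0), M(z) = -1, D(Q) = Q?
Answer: 20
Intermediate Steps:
y(c, V) = (V + c)/c
n = 1 (n = (0 + 4)/4 = (¼)*4 = 1)
A(W, f) = W*f (A(W, f) = (1 + f*(0 + W)) - 1 = (1 + f*W) - 1 = (1 + W*f) - 1 = W*f)
-5*A(-1, 4) = -(-5)*4 = -5*(-4) = 20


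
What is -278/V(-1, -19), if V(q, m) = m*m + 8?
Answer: -278/369 ≈ -0.75339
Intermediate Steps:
V(q, m) = 8 + m² (V(q, m) = m² + 8 = 8 + m²)
-278/V(-1, -19) = -278/(8 + (-19)²) = -278/(8 + 361) = -278/369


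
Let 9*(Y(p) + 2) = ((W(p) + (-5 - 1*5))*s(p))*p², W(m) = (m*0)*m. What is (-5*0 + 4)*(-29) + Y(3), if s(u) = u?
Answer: -148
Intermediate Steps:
W(m) = 0 (W(m) = 0*m = 0)
Y(p) = -2 - 10*p³/9 (Y(p) = -2 + (((0 + (-5 - 1*5))*p)*p²)/9 = -2 + (((0 + (-5 - 5))*p)*p²)/9 = -2 + (((0 - 10)*p)*p²)/9 = -2 + ((-10*p)*p²)/9 = -2 + (-10*p³)/9 = -2 - 10*p³/9)
(-5*0 + 4)*(-29) + Y(3) = (-5*0 + 4)*(-29) + (-2 - 10/9*3³) = (0 + 4)*(-29) + (-2 - 10/9*27) = 4*(-29) + (-2 - 30) = -116 - 32 = -148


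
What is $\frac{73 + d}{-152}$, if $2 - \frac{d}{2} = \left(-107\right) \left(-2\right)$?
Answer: $\frac{351}{152} \approx 2.3092$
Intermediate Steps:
$d = -424$ ($d = 4 - 2 \left(\left(-107\right) \left(-2\right)\right) = 4 - 428 = -424$)
$\frac{73 + d}{-152} = \frac{73 - 424}{-152} = \left(- \frac{1}{152}\right) \left(-351\right) = \frac{351}{152}$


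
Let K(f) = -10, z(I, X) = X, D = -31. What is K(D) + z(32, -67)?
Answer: -77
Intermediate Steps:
K(D) + z(32, -67) = -10 - 67 = -77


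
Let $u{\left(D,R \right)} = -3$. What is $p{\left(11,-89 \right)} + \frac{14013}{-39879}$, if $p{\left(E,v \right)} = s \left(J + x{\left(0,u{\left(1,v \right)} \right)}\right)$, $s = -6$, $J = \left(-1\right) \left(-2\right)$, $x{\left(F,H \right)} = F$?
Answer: $- \frac{18243}{1477} \approx -12.351$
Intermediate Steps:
$J = 2$
$p{\left(E,v \right)} = -12$ ($p{\left(E,v \right)} = - 6 \left(2 + 0\right) = \left(-6\right) 2 = -12$)
$p{\left(11,-89 \right)} + \frac{14013}{-39879} = -12 + \frac{14013}{-39879} = -12 + 14013 \left(- \frac{1}{39879}\right) = -12 - \frac{519}{1477} = - \frac{18243}{1477}$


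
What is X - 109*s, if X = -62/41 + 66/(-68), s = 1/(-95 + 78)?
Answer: 5477/1394 ≈ 3.9290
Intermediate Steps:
s = -1/17 (s = 1/(-17) = -1/17 ≈ -0.058824)
X = -3461/1394 (X = -62*1/41 + 66*(-1/68) = -62/41 - 33/34 = -3461/1394 ≈ -2.4828)
X - 109*s = -3461/1394 - 109*(-1/17) = -3461/1394 + 109/17 = 5477/1394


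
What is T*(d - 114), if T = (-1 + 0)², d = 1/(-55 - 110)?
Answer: -18811/165 ≈ -114.01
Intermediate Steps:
d = -1/165 (d = 1/(-165) = -1/165 ≈ -0.0060606)
T = 1 (T = (-1)² = 1)
T*(d - 114) = 1*(-1/165 - 114) = 1*(-18811/165) = -18811/165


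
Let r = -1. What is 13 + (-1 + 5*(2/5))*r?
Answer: 12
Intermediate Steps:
13 + (-1 + 5*(2/5))*r = 13 + (-1 + 5*(2/5))*(-1) = 13 + (-1 + 5*(2*(⅕)))*(-1) = 13 + (-1 + 5*(⅖))*(-1) = 13 + (-1 + 2)*(-1) = 13 + 1*(-1) = 13 - 1 = 12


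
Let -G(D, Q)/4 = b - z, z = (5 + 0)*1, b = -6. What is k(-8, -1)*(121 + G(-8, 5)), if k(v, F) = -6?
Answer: -990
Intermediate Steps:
z = 5 (z = 5*1 = 5)
G(D, Q) = 44 (G(D, Q) = -4*(-6 - 1*5) = -4*(-6 - 5) = -4*(-11) = 44)
k(-8, -1)*(121 + G(-8, 5)) = -6*(121 + 44) = -6*165 = -990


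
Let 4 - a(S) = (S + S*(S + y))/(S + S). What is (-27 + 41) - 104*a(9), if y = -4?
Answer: -90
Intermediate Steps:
a(S) = 4 - (S + S*(-4 + S))/(2*S) (a(S) = 4 - (S + S*(S - 4))/(S + S) = 4 - (S + S*(-4 + S))/(2*S))
(-27 + 41) - 104*a(9) = (-27 + 41) - 104*(11/2 - 1/2*9) = 14 - 104*(11/2 - 9/2) = 14 - 104*1 = 14 - 104 = -90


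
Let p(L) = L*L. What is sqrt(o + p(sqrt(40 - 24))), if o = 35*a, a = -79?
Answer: I*sqrt(2749) ≈ 52.431*I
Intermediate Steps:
p(L) = L**2
o = -2765 (o = 35*(-79) = -2765)
sqrt(o + p(sqrt(40 - 24))) = sqrt(-2765 + (sqrt(40 - 24))**2) = sqrt(-2765 + (sqrt(16))**2) = sqrt(-2765 + 4**2) = sqrt(-2765 + 16) = sqrt(-2749) = I*sqrt(2749)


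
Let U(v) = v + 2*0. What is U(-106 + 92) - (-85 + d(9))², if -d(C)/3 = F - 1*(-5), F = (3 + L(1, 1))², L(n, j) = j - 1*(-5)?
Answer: -117663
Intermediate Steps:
L(n, j) = 5 + j (L(n, j) = j + 5 = 5 + j)
U(v) = v (U(v) = v + 0 = v)
F = 81 (F = (3 + (5 + 1))² = (3 + 6)² = 9² = 81)
d(C) = -258 (d(C) = -3*(81 - 1*(-5)) = -3*(81 + 5) = -3*86 = -258)
U(-106 + 92) - (-85 + d(9))² = (-106 + 92) - (-85 - 258)² = -14 - 1*(-343)² = -14 - 1*117649 = -14 - 117649 = -117663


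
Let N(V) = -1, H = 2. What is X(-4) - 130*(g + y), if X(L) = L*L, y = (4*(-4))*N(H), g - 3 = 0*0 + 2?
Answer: -2714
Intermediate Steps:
g = 5 (g = 3 + (0*0 + 2) = 3 + (0 + 2) = 3 + 2 = 5)
y = 16 (y = (4*(-4))*(-1) = -16*(-1) = 16)
X(L) = L²
X(-4) - 130*(g + y) = (-4)² - 130*(5 + 16) = 16 - 130*21 = 16 - 2730 = -2714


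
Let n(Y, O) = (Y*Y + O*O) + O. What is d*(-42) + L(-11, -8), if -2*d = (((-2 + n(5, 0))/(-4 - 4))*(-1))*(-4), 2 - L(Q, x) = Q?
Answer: -457/2 ≈ -228.50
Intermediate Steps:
L(Q, x) = 2 - Q
n(Y, O) = O + O² + Y² (n(Y, O) = (Y² + O²) + O = (O² + Y²) + O = O + O² + Y²)
d = 23/4 (d = -((-2 + (0 + 0² + 5²))/(-4 - 4))*(-1)*(-4)/2 = -((-2 + (0 + 0 + 25))/(-8))*(-1)*(-4)/2 = -((-2 + 25)*(-⅛))*(-1)*(-4)/2 = -(23*(-⅛))*(-1)*(-4)/2 = -(-23/8*(-1))*(-4)/2 = -23*(-4)/16 = -½*(-23/2) = 23/4 ≈ 5.7500)
d*(-42) + L(-11, -8) = (23/4)*(-42) + (2 - 1*(-11)) = -483/2 + (2 + 11) = -483/2 + 13 = -457/2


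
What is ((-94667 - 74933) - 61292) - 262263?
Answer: -493155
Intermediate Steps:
((-94667 - 74933) - 61292) - 262263 = (-169600 - 61292) - 262263 = -230892 - 262263 = -493155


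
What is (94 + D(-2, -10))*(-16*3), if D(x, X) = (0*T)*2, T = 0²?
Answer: -4512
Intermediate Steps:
T = 0
D(x, X) = 0 (D(x, X) = (0*0)*2 = 0*2 = 0)
(94 + D(-2, -10))*(-16*3) = (94 + 0)*(-16*3) = 94*(-48) = -4512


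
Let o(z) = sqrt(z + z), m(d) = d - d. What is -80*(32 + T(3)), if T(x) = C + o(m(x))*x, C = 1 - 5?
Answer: -2240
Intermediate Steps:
C = -4
m(d) = 0
o(z) = sqrt(2)*sqrt(z) (o(z) = sqrt(2*z) = sqrt(2)*sqrt(z))
T(x) = -4 (T(x) = -4 + (sqrt(2)*sqrt(0))*x = -4 + (sqrt(2)*0)*x = -4 + 0*x = -4 + 0 = -4)
-80*(32 + T(3)) = -80*(32 - 4) = -80*28 = -2240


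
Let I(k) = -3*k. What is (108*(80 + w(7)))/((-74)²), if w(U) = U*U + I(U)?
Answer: 2916/1369 ≈ 2.1300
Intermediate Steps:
w(U) = U² - 3*U (w(U) = U*U - 3*U = U² - 3*U)
(108*(80 + w(7)))/((-74)²) = (108*(80 + 7*(-3 + 7)))/((-74)²) = (108*(80 + 7*4))/5476 = (108*(80 + 28))*(1/5476) = (108*108)*(1/5476) = 11664*(1/5476) = 2916/1369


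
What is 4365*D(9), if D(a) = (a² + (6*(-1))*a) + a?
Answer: 157140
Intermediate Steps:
D(a) = a² - 5*a (D(a) = (a² - 6*a) + a = a² - 5*a)
4365*D(9) = 4365*(9*(-5 + 9)) = 4365*(9*4) = 4365*36 = 157140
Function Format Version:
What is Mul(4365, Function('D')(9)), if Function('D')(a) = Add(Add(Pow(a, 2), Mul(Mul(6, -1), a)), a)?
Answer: 157140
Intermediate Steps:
Function('D')(a) = Add(Pow(a, 2), Mul(-5, a)) (Function('D')(a) = Add(Add(Pow(a, 2), Mul(-6, a)), a) = Add(Pow(a, 2), Mul(-5, a)))
Mul(4365, Function('D')(9)) = Mul(4365, Mul(9, Add(-5, 9))) = Mul(4365, Mul(9, 4)) = Mul(4365, 36) = 157140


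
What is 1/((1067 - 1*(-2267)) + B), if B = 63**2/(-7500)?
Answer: 2500/8333677 ≈ 0.00029999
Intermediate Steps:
B = -1323/2500 (B = 3969*(-1/7500) = -1323/2500 ≈ -0.52920)
1/((1067 - 1*(-2267)) + B) = 1/((1067 - 1*(-2267)) - 1323/2500) = 1/((1067 + 2267) - 1323/2500) = 1/(3334 - 1323/2500) = 1/(8333677/2500) = 2500/8333677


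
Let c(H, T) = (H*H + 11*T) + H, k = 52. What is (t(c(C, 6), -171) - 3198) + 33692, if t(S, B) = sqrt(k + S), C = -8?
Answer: 30494 + sqrt(174) ≈ 30507.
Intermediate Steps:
c(H, T) = H + H**2 + 11*T (c(H, T) = (H**2 + 11*T) + H = H + H**2 + 11*T)
t(S, B) = sqrt(52 + S)
(t(c(C, 6), -171) - 3198) + 33692 = (sqrt(52 + (-8 + (-8)**2 + 11*6)) - 3198) + 33692 = (sqrt(52 + (-8 + 64 + 66)) - 3198) + 33692 = (sqrt(52 + 122) - 3198) + 33692 = (sqrt(174) - 3198) + 33692 = (-3198 + sqrt(174)) + 33692 = 30494 + sqrt(174)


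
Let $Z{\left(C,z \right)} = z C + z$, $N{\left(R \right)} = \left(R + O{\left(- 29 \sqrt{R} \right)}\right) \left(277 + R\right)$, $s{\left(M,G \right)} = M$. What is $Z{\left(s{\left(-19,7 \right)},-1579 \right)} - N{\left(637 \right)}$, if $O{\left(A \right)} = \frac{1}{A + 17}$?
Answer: $- \frac{148258934575}{267714} + \frac{92771 \sqrt{13}}{267714} \approx -5.538 \cdot 10^{5}$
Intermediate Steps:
$O{\left(A \right)} = \frac{1}{17 + A}$
$N{\left(R \right)} = \left(277 + R\right) \left(R + \frac{1}{17 - 29 \sqrt{R}}\right)$ ($N{\left(R \right)} = \left(R + \frac{1}{17 - 29 \sqrt{R}}\right) \left(277 + R\right) = \left(277 + R\right) \left(R + \frac{1}{17 - 29 \sqrt{R}}\right)$)
$Z{\left(C,z \right)} = z + C z$ ($Z{\left(C,z \right)} = C z + z = z + C z$)
$Z{\left(s{\left(-19,7 \right)},-1579 \right)} - N{\left(637 \right)} = - 1579 \left(1 - 19\right) - \frac{-277 - 637 + 637 \left(-17 + 29 \sqrt{637}\right) \left(277 + 637\right)}{-17 + 29 \sqrt{637}} = \left(-1579\right) \left(-18\right) - \frac{-277 - 637 + 637 \left(-17 + 29 \cdot 7 \sqrt{13}\right) 914}{-17 + 29 \cdot 7 \sqrt{13}} = 28422 - \frac{-277 - 637 + 637 \left(-17 + 203 \sqrt{13}\right) 914}{-17 + 203 \sqrt{13}} = 28422 - \frac{-277 - 637 - \left(9897706 - 118190254 \sqrt{13}\right)}{-17 + 203 \sqrt{13}} = 28422 - \frac{-9898620 + 118190254 \sqrt{13}}{-17 + 203 \sqrt{13}}$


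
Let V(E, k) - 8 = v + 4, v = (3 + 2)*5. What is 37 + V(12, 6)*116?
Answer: 4329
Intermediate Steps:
v = 25 (v = 5*5 = 25)
V(E, k) = 37 (V(E, k) = 8 + (25 + 4) = 8 + 29 = 37)
37 + V(12, 6)*116 = 37 + 37*116 = 37 + 4292 = 4329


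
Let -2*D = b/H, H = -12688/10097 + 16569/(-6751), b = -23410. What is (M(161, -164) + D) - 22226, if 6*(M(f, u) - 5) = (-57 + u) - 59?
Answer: -19291686714848/758861643 ≈ -25422.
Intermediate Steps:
H = -252953881/68164847 (H = -12688*1/10097 + 16569*(-1/6751) = -12688/10097 - 16569/6751 = -252953881/68164847 ≈ -3.7109)
M(f, u) = -43/3 + u/6 (M(f, u) = 5 + ((-57 + u) - 59)/6 = 5 + (-116 + u)/6 = 5 + (-58/3 + u/6) = -43/3 + u/6)
D = -797869534135/252953881 (D = -(-11705)/(-252953881/68164847) = -(-11705)*(-68164847)/252953881 = -1/2*1595739068270/252953881 = -797869534135/252953881 ≈ -3154.2)
(M(161, -164) + D) - 22226 = ((-43/3 + (1/6)*(-164)) - 797869534135/252953881) - 22226 = ((-43/3 - 82/3) - 797869534135/252953881) - 22226 = (-125/3 - 797869534135/252953881) - 22226 = -2425227837530/758861643 - 22226 = -19291686714848/758861643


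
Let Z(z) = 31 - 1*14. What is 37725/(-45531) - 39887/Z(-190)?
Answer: -605578774/258009 ≈ -2347.1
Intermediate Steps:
Z(z) = 17 (Z(z) = 31 - 14 = 17)
37725/(-45531) - 39887/Z(-190) = 37725/(-45531) - 39887/17 = 37725*(-1/45531) - 39887*1/17 = -12575/15177 - 39887/17 = -605578774/258009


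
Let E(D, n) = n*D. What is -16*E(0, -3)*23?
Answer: 0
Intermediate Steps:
E(D, n) = D*n
-16*E(0, -3)*23 = -0*(-3)*23 = -16*0*23 = 0*23 = 0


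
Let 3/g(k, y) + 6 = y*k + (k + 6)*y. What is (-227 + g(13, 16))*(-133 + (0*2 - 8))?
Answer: 16195119/506 ≈ 32006.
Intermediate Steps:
g(k, y) = 3/(-6 + k*y + y*(6 + k)) (g(k, y) = 3/(-6 + (y*k + (k + 6)*y)) = 3/(-6 + (k*y + (6 + k)*y)) = 3/(-6 + (k*y + y*(6 + k))) = 3/(-6 + k*y + y*(6 + k)))
(-227 + g(13, 16))*(-133 + (0*2 - 8)) = (-227 + 3/(2*(-3 + 3*16 + 13*16)))*(-133 + (0*2 - 8)) = (-227 + 3/(2*(-3 + 48 + 208)))*(-133 + (0 - 8)) = (-227 + (3/2)/253)*(-133 - 8) = (-227 + (3/2)*(1/253))*(-141) = (-227 + 3/506)*(-141) = -114859/506*(-141) = 16195119/506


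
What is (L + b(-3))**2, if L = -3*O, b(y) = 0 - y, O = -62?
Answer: 35721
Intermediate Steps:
b(y) = -y
L = 186 (L = -3*(-62) = 186)
(L + b(-3))**2 = (186 - 1*(-3))**2 = (186 + 3)**2 = 189**2 = 35721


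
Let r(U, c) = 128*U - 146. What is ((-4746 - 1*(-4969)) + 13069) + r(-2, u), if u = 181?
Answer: 12890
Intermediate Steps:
r(U, c) = -146 + 128*U
((-4746 - 1*(-4969)) + 13069) + r(-2, u) = ((-4746 - 1*(-4969)) + 13069) + (-146 + 128*(-2)) = ((-4746 + 4969) + 13069) + (-146 - 256) = (223 + 13069) - 402 = 13292 - 402 = 12890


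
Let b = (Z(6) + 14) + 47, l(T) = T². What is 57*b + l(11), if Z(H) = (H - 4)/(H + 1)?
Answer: 25300/7 ≈ 3614.3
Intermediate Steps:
Z(H) = (-4 + H)/(1 + H)
b = 429/7 (b = ((-4 + 6)/(1 + 6) + 14) + 47 = (2/7 + 14) + 47 = 100/7 + 47 = 429/7 ≈ 61.286)
57*b + l(11) = 57*(429/7) + 11² = 24453/7 + 121 = 25300/7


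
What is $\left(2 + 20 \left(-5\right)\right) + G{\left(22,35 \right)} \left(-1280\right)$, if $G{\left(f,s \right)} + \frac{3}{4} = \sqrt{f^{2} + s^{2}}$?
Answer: $862 - 1280 \sqrt{1709} \approx -52053.0$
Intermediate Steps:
$G{\left(f,s \right)} = - \frac{3}{4} + \sqrt{f^{2} + s^{2}}$
$\left(2 + 20 \left(-5\right)\right) + G{\left(22,35 \right)} \left(-1280\right) = \left(2 + 20 \left(-5\right)\right) + \left(- \frac{3}{4} + \sqrt{22^{2} + 35^{2}}\right) \left(-1280\right) = \left(2 - 100\right) + \left(- \frac{3}{4} + \sqrt{484 + 1225}\right) \left(-1280\right) = -98 + \left(- \frac{3}{4} + \sqrt{1709}\right) \left(-1280\right) = -98 + \left(960 - 1280 \sqrt{1709}\right) = 862 - 1280 \sqrt{1709}$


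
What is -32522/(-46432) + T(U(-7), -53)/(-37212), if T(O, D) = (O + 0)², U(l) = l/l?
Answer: 151270279/215978448 ≈ 0.70040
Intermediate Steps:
U(l) = 1
T(O, D) = O²
-32522/(-46432) + T(U(-7), -53)/(-37212) = -32522/(-46432) + 1²/(-37212) = -32522*(-1/46432) + 1*(-1/37212) = 16261/23216 - 1/37212 = 151270279/215978448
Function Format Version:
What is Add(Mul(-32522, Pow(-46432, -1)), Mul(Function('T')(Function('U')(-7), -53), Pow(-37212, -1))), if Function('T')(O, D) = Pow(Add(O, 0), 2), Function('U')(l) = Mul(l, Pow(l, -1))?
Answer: Rational(151270279, 215978448) ≈ 0.70040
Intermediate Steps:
Function('U')(l) = 1
Function('T')(O, D) = Pow(O, 2)
Add(Mul(-32522, Pow(-46432, -1)), Mul(Function('T')(Function('U')(-7), -53), Pow(-37212, -1))) = Add(Mul(-32522, Pow(-46432, -1)), Mul(Pow(1, 2), Pow(-37212, -1))) = Add(Mul(-32522, Rational(-1, 46432)), Mul(1, Rational(-1, 37212))) = Add(Rational(16261, 23216), Rational(-1, 37212)) = Rational(151270279, 215978448)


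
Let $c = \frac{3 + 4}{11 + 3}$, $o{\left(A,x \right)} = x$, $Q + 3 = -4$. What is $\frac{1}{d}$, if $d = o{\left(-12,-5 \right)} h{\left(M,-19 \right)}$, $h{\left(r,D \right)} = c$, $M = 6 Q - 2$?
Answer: $- \frac{2}{5} \approx -0.4$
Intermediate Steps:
$Q = -7$ ($Q = -3 - 4 = -7$)
$M = -44$ ($M = 6 \left(-7\right) - 2 = -42 - 2 = -44$)
$c = \frac{1}{2}$ ($c = \frac{7}{14} = 7 \cdot \frac{1}{14} = \frac{1}{2} \approx 0.5$)
$h{\left(r,D \right)} = \frac{1}{2}$
$d = - \frac{5}{2}$ ($d = \left(-5\right) \frac{1}{2} = - \frac{5}{2} \approx -2.5$)
$\frac{1}{d} = \frac{1}{- \frac{5}{2}} = - \frac{2}{5}$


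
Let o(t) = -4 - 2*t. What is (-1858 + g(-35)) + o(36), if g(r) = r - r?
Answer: -1934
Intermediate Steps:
g(r) = 0
(-1858 + g(-35)) + o(36) = (-1858 + 0) + (-4 - 2*36) = -1858 + (-4 - 72) = -1858 - 76 = -1934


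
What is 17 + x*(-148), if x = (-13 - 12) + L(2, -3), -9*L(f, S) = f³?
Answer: 34637/9 ≈ 3848.6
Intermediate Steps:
L(f, S) = -f³/9
x = -233/9 (x = (-13 - 12) - ⅑*2³ = -25 - ⅑*8 = -25 - 8/9 = -233/9 ≈ -25.889)
17 + x*(-148) = 17 - 233/9*(-148) = 17 + 34484/9 = 34637/9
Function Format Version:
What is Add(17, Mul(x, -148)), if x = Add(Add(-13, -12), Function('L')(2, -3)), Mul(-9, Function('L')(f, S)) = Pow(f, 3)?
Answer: Rational(34637, 9) ≈ 3848.6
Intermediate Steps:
Function('L')(f, S) = Mul(Rational(-1, 9), Pow(f, 3))
x = Rational(-233, 9) (x = Add(Add(-13, -12), Mul(Rational(-1, 9), Pow(2, 3))) = Add(-25, Mul(Rational(-1, 9), 8)) = Add(-25, Rational(-8, 9)) = Rational(-233, 9) ≈ -25.889)
Add(17, Mul(x, -148)) = Add(17, Mul(Rational(-233, 9), -148)) = Add(17, Rational(34484, 9)) = Rational(34637, 9)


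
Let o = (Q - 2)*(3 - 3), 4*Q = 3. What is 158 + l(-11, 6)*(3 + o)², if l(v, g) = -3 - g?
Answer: 77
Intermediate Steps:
Q = ¾ (Q = (¼)*3 = ¾ ≈ 0.75000)
o = 0 (o = (¾ - 2)*(3 - 3) = -5/4*0 = 0)
158 + l(-11, 6)*(3 + o)² = 158 + (-3 - 1*6)*(3 + 0)² = 158 + (-3 - 6)*3² = 158 - 9*9 = 158 - 81 = 77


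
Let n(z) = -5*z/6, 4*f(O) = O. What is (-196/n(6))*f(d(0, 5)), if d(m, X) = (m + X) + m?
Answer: 49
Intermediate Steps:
d(m, X) = X + 2*m (d(m, X) = (X + m) + m = X + 2*m)
f(O) = O/4
n(z) = -5*z/6 (n(z) = -5*z*(⅙) = -5*z/6)
(-196/n(6))*f(d(0, 5)) = (-196/((-⅚*6)))*((5 + 2*0)/4) = (-196/(-5))*((5 + 0)/4) = (-196*(-1)/5)*((¼)*5) = -14*(-14/5)*(5/4) = (196/5)*(5/4) = 49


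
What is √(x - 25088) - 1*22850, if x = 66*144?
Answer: -22850 + 4*I*√974 ≈ -22850.0 + 124.84*I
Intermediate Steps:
x = 9504
√(x - 25088) - 1*22850 = √(9504 - 25088) - 1*22850 = √(-15584) - 22850 = 4*I*√974 - 22850 = -22850 + 4*I*√974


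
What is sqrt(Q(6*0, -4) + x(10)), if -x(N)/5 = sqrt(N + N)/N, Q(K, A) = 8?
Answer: sqrt(8 - sqrt(5)) ≈ 2.4008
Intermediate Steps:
x(N) = -5*sqrt(2)/sqrt(N) (x(N) = -5*sqrt(N + N)/N = -5*sqrt(2*N)/N = -5*sqrt(2)*sqrt(N)/N = -5*sqrt(2)/sqrt(N))
sqrt(Q(6*0, -4) + x(10)) = sqrt(8 - 5*sqrt(2)/sqrt(10)) = sqrt(8 - 5*sqrt(2)*sqrt(10)/10) = sqrt(8 - sqrt(5))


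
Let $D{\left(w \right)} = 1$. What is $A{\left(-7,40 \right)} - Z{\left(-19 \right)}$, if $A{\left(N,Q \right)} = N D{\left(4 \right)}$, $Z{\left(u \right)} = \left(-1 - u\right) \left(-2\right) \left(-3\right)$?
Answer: $-115$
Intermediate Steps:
$Z{\left(u \right)} = -6 - 6 u$ ($Z{\left(u \right)} = \left(2 + 2 u\right) \left(-3\right) = -6 - 6 u$)
$A{\left(N,Q \right)} = N$ ($A{\left(N,Q \right)} = N 1 = N$)
$A{\left(-7,40 \right)} - Z{\left(-19 \right)} = -7 - \left(-6 - -114\right) = -7 - \left(-6 + 114\right) = -7 - 108 = -115$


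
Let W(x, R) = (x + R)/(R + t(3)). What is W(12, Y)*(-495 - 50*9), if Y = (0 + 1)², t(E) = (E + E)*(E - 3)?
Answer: -12285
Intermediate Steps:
t(E) = 2*E*(-3 + E) (t(E) = (2*E)*(-3 + E) = 2*E*(-3 + E))
Y = 1 (Y = 1² = 1)
W(x, R) = (R + x)/R (W(x, R) = (x + R)/(R + 2*3*(-3 + 3)) = (R + x)/(R + 2*3*0) = (R + x)/(R + 0) = (R + x)/R)
W(12, Y)*(-495 - 50*9) = ((1 + 12)/1)*(-495 - 50*9) = (1*13)*(-495 - 450) = 13*(-945) = -12285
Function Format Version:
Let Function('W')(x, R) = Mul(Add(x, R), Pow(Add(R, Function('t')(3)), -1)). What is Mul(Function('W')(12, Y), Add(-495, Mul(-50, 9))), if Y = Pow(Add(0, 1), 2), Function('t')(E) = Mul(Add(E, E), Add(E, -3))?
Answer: -12285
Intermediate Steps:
Function('t')(E) = Mul(2, E, Add(-3, E)) (Function('t')(E) = Mul(Mul(2, E), Add(-3, E)) = Mul(2, E, Add(-3, E)))
Y = 1 (Y = Pow(1, 2) = 1)
Function('W')(x, R) = Mul(Pow(R, -1), Add(R, x)) (Function('W')(x, R) = Mul(Add(x, R), Pow(Add(R, Mul(2, 3, Add(-3, 3))), -1)) = Mul(Add(R, x), Pow(Add(R, Mul(2, 3, 0)), -1)) = Mul(Add(R, x), Pow(Add(R, 0), -1)) = Mul(Add(R, x), Pow(R, -1)) = Mul(Pow(R, -1), Add(R, x)))
Mul(Function('W')(12, Y), Add(-495, Mul(-50, 9))) = Mul(Mul(Pow(1, -1), Add(1, 12)), Add(-495, Mul(-50, 9))) = Mul(Mul(1, 13), Add(-495, -450)) = Mul(13, -945) = -12285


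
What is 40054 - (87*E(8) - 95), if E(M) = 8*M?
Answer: 34581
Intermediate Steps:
40054 - (87*E(8) - 95) = 40054 - (87*(8*8) - 95) = 40054 - (87*64 - 95) = 40054 - (5568 - 95) = 40054 - 1*5473 = 40054 - 5473 = 34581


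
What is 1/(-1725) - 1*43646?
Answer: -75289351/1725 ≈ -43646.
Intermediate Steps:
1/(-1725) - 1*43646 = -1/1725 - 43646 = -75289351/1725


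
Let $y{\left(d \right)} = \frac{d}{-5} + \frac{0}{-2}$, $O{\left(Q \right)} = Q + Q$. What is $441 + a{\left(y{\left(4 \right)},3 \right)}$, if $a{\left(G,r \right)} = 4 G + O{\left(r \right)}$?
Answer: $\frac{2219}{5} \approx 443.8$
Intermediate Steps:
$O{\left(Q \right)} = 2 Q$
$y{\left(d \right)} = - \frac{d}{5}$ ($y{\left(d \right)} = d \left(- \frac{1}{5}\right) + 0 \left(- \frac{1}{2}\right) = - \frac{d}{5} + 0 = - \frac{d}{5}$)
$a{\left(G,r \right)} = 2 r + 4 G$ ($a{\left(G,r \right)} = 4 G + 2 r = 2 r + 4 G$)
$441 + a{\left(y{\left(4 \right)},3 \right)} = 441 + \left(2 \cdot 3 + 4 \left(\left(- \frac{1}{5}\right) 4\right)\right) = 441 + \left(6 + 4 \left(- \frac{4}{5}\right)\right) = 441 + \left(6 - \frac{16}{5}\right) = 441 + \frac{14}{5} = \frac{2219}{5}$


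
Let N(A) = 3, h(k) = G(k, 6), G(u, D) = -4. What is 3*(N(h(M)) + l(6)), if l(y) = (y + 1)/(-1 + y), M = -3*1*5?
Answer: 66/5 ≈ 13.200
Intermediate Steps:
M = -15 (M = -3*5 = -15)
h(k) = -4
l(y) = (1 + y)/(-1 + y)
3*(N(h(M)) + l(6)) = 3*(3 + (1 + 6)/(-1 + 6)) = 3*(3 + 7/5) = 3*(22/5) = 66/5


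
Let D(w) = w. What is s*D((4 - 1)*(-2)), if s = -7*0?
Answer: 0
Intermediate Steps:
s = 0
s*D((4 - 1)*(-2)) = 0*((4 - 1)*(-2)) = 0*(3*(-2)) = 0*(-6) = 0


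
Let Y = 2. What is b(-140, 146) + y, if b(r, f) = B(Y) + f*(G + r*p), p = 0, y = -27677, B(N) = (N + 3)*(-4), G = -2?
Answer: -27989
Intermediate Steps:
B(N) = -12 - 4*N (B(N) = (3 + N)*(-4) = -12 - 4*N)
b(r, f) = -20 - 2*f (b(r, f) = (-12 - 4*2) + f*(-2 + r*0) = (-12 - 8) + f*(-2 + 0) = -20 + f*(-2) = -20 - 2*f)
b(-140, 146) + y = (-20 - 2*146) - 27677 = (-20 - 292) - 27677 = -312 - 27677 = -27989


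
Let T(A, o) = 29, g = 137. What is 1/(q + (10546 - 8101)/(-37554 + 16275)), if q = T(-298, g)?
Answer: 7093/204882 ≈ 0.034620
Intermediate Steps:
q = 29
1/(q + (10546 - 8101)/(-37554 + 16275)) = 1/(29 + (10546 - 8101)/(-37554 + 16275)) = 1/(29 + 2445/(-21279)) = 1/(29 + 2445*(-1/21279)) = 1/(29 - 815/7093) = 1/(204882/7093) = 7093/204882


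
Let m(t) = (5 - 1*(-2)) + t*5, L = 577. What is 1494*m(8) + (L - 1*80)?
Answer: 70715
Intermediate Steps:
m(t) = 7 + 5*t (m(t) = (5 + 2) + 5*t = 7 + 5*t)
1494*m(8) + (L - 1*80) = 1494*(7 + 5*8) + (577 - 1*80) = 1494*(7 + 40) + (577 - 80) = 1494*47 + 497 = 70218 + 497 = 70715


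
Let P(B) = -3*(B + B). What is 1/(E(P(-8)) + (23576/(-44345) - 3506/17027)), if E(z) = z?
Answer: 107866045/5098012714 ≈ 0.021158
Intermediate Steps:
P(B) = -6*B
1/(E(P(-8)) + (23576/(-44345) - 3506/17027)) = 1/(-6*(-8) + (23576/(-44345) - 3506/17027)) = 1/(48 + (23576*(-1/44345) - 3506*1/17027)) = 1/(48 + (-3368/6335 - 3506/17027)) = 1/(48 - 79557446/107866045) = 1/(5098012714/107866045) = 107866045/5098012714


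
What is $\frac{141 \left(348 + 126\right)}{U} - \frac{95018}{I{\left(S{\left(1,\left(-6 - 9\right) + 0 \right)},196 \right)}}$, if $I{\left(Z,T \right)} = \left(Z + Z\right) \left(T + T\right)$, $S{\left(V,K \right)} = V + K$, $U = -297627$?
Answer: $\frac{655865531}{77779856} \approx 8.4323$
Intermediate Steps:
$S{\left(V,K \right)} = K + V$
$I{\left(Z,T \right)} = 4 T Z$ ($I{\left(Z,T \right)} = 2 Z 2 T = 4 T Z$)
$\frac{141 \left(348 + 126\right)}{U} - \frac{95018}{I{\left(S{\left(1,\left(-6 - 9\right) + 0 \right)},196 \right)}} = \frac{141 \left(348 + 126\right)}{-297627} - \frac{95018}{4 \cdot 196 \left(\left(\left(-6 - 9\right) + 0\right) + 1\right)} = 141 \cdot 474 \left(- \frac{1}{297627}\right) - \frac{95018}{4 \cdot 196 \left(\left(-15 + 0\right) + 1\right)} = 66834 \left(- \frac{1}{297627}\right) - \frac{95018}{4 \cdot 196 \left(-15 + 1\right)} = - \frac{22278}{99209} - \frac{95018}{4 \cdot 196 \left(-14\right)} = - \frac{22278}{99209} - \frac{95018}{-10976} = - \frac{22278}{99209} - - \frac{6787}{784} = - \frac{22278}{99209} + \frac{6787}{784} = \frac{655865531}{77779856}$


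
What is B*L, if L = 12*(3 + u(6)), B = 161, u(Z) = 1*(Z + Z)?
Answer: 28980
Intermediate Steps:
u(Z) = 2*Z (u(Z) = 1*(2*Z) = 2*Z)
L = 180 (L = 12*(3 + 2*6) = 12*(3 + 12) = 12*15 = 180)
B*L = 161*180 = 28980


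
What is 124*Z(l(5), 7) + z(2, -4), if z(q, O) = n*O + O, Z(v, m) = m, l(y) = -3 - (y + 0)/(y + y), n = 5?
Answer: 844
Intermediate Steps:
l(y) = -7/2 (l(y) = -3 - y/(2*y) = -3 - y*1/(2*y) = -3 - 1*1/2 = -3 - 1/2 = -7/2)
z(q, O) = 6*O (z(q, O) = 5*O + O = 6*O)
124*Z(l(5), 7) + z(2, -4) = 124*7 + 6*(-4) = 868 - 24 = 844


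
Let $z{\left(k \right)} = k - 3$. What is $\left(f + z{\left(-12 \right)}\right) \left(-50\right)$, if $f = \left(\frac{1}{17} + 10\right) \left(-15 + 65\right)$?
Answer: $- \frac{414750}{17} \approx -24397.0$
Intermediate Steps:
$f = \frac{8550}{17}$ ($f = \left(\frac{1}{17} + 10\right) 50 = \frac{171}{17} \cdot 50 = \frac{8550}{17} \approx 502.94$)
$z{\left(k \right)} = -3 + k$ ($z{\left(k \right)} = k - 3 = -3 + k$)
$\left(f + z{\left(-12 \right)}\right) \left(-50\right) = \left(\frac{8550}{17} - 15\right) \left(-50\right) = \frac{8295}{17} \left(-50\right) = - \frac{414750}{17}$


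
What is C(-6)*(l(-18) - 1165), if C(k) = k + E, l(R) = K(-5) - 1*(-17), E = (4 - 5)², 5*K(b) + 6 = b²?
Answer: 5721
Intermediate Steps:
K(b) = -6/5 + b²/5
E = 1 (E = (-1)² = 1)
l(R) = 104/5 (l(R) = (-6/5 + (⅕)*(-5)²) - 1*(-17) = (-6/5 + (⅕)*25) + 17 = (-6/5 + 5) + 17 = 19/5 + 17 = 104/5)
C(k) = 1 + k (C(k) = k + 1 = 1 + k)
C(-6)*(l(-18) - 1165) = (1 - 6)*(104/5 - 1165) = -5*(-5721/5) = 5721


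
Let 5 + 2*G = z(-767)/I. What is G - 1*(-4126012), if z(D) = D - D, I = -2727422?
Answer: 8252019/2 ≈ 4.1260e+6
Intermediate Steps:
z(D) = 0
G = -5/2 (G = -5/2 + (0/(-2727422))/2 = -5/2 + (0*(-1/2727422))/2 = -5/2 + (½)*0 = -5/2 + 0 = -5/2 ≈ -2.5000)
G - 1*(-4126012) = -5/2 - 1*(-4126012) = -5/2 + 4126012 = 8252019/2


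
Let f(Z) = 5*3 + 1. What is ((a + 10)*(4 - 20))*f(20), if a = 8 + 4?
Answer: -5632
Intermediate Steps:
a = 12
f(Z) = 16 (f(Z) = 15 + 1 = 16)
((a + 10)*(4 - 20))*f(20) = ((12 + 10)*(4 - 20))*16 = (22*(-16))*16 = -352*16 = -5632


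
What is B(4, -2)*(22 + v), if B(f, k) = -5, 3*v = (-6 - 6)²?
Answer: -350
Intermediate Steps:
v = 48 (v = (-6 - 6)²/3 = (⅓)*(-12)² = (⅓)*144 = 48)
B(4, -2)*(22 + v) = -5*(22 + 48) = -5*70 = -350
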